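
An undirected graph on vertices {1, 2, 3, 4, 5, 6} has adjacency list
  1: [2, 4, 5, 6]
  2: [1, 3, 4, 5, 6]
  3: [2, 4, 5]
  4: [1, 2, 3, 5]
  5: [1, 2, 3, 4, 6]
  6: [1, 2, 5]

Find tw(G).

3

A width-3 tree decomposition is:
Bags: B1 = {2, 3, 4, 5}  B2 = {1, 2, 4, 5}  B3 = {1, 2, 5, 6}
Tree: B1–B2, B2–B3
Every bag has size at most 4, so the width is 4 − 1 = 3 and tw(G) ≤ 3. On the other hand G contains the 4-clique {1, 2, 4, 5}. A clique must lie in a single bag of any decomposition, so no decomposition can have width below 3. Combining the bounds, tw(G) = 3.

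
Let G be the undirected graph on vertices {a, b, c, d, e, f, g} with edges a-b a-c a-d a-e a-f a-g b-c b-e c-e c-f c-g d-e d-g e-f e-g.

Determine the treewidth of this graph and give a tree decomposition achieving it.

Each bag holds 4 vertices, so the decomposition has width 3, which upper-bounds the treewidth. For the lower bound, the 4 vertices {a, d, e, g} are pairwise adjacent, and any tree decomposition puts a clique entirely inside one bag — forcing width ≥ 3. Therefore the treewidth is 3.

Treewidth 3.
One such decomposition:
Bags: B1 = {a, c, e, g}  B2 = {a, b, c, e}  B3 = {a, d, e, g}  B4 = {a, c, e, f}
Tree: B1–B2, B1–B3, B2–B4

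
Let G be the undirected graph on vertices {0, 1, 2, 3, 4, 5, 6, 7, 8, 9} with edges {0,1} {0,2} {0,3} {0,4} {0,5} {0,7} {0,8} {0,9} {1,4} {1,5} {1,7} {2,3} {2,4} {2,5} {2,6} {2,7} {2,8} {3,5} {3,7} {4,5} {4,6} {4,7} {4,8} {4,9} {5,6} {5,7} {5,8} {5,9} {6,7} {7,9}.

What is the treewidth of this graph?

4

A width-4 tree decomposition is:
Bags: B1 = {0, 4, 5, 7, 9}  B2 = {0, 1, 4, 5, 7}  B3 = {0, 2, 4, 5, 7}  B4 = {0, 2, 4, 5, 8}  B5 = {2, 4, 5, 6, 7}  B6 = {0, 2, 3, 5, 7}
Tree: B1–B2, B2–B3, B3–B4, B3–B5, B3–B6
Each bag holds 5 vertices, so the decomposition has width 4, which upper-bounds the treewidth. For the lower bound, the 5 vertices {0, 2, 3, 5, 7} are pairwise adjacent, and any tree decomposition puts a clique entirely inside one bag — forcing width ≥ 4. Therefore the treewidth is 4.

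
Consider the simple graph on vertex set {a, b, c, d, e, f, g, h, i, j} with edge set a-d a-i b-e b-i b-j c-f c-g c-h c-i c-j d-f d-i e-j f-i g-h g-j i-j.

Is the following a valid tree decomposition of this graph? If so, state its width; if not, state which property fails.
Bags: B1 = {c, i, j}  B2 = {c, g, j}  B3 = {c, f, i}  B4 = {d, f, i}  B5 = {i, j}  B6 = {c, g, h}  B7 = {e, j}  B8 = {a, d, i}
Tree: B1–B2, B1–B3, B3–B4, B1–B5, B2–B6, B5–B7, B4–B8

No — vertex b appears in no bag.

A tree decomposition must satisfy three properties: every vertex lies in some bag; for every edge, both endpoints lie together in some bag; and for every vertex, the bags containing it form a connected subtree. Here vertex b appears in no bag, so the decomposition is invalid.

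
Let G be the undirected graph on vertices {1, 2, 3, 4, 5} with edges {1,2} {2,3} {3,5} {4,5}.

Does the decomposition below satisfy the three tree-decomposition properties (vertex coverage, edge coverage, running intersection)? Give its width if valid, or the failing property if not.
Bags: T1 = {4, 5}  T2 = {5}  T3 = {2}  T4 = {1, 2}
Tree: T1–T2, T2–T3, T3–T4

No — vertex 3 appears in no bag.

A tree decomposition must satisfy three properties: every vertex lies in some bag; for every edge, both endpoints lie together in some bag; and for every vertex, the bags containing it form a connected subtree. Here vertex 3 appears in no bag, so the decomposition is invalid.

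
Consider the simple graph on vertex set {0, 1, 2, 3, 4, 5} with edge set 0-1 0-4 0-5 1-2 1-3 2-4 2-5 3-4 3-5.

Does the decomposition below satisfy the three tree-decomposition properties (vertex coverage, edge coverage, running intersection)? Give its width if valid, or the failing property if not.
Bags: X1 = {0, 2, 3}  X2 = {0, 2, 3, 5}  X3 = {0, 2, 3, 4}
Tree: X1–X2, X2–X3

No — vertex 1 appears in no bag.

A tree decomposition must satisfy three properties: every vertex lies in some bag; for every edge, both endpoints lie together in some bag; and for every vertex, the bags containing it form a connected subtree. Here vertex 1 appears in no bag, so the decomposition is invalid.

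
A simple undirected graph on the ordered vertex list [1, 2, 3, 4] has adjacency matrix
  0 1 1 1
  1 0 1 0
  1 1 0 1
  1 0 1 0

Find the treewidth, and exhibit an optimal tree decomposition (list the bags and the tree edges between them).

Treewidth 2.
Bags: B1 = {1, 2, 3}  B2 = {1, 3, 4}
Tree: B1–B2

Every bag has size at most 3, so the width is 3 − 1 = 2 and tw(G) ≤ 2. For the lower bound, the 3 vertices {1, 2, 3} are pairwise adjacent, and any tree decomposition puts a clique entirely inside one bag — forcing width ≥ 2. The upper and lower bounds meet at 2, so that is the treewidth.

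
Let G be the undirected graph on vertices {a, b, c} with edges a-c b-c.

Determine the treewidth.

A width-1 tree decomposition is:
Bags: B1 = {b, c}  B2 = {a, c}
Tree: B1–B2
Every bag has size at most 2, so the width is 2 − 1 = 1 and tw(G) ≤ 1. Any graph with an edge has treewidth ≥ 1, and G has the edge b–c. Combining the bounds, tw(G) = 1.

1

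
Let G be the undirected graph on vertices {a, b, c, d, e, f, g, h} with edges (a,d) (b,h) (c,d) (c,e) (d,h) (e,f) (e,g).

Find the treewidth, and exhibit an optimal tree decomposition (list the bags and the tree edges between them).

Every bag has size at most 2, so the width is 2 − 1 = 1 and tw(G) ≤ 1. Since G has at least one edge (e.g. a–d), it is not an edgeless graph, so tw(G) ≥ 1. Combining the bounds, tw(G) = 1.

Treewidth 1.
Bags: B1 = {a, d}  B2 = {d, h}  B3 = {c, d}  B4 = {c, e}  B5 = {e, g}  B6 = {e, f}  B7 = {b, h}
Tree: B1–B2, B1–B3, B3–B4, B4–B5, B4–B6, B2–B7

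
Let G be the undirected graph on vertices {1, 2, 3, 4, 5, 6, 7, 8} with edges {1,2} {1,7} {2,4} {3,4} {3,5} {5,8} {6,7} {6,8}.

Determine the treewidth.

A width-2 tree decomposition is:
Bags: B1 = {1, 2, 7}  B2 = {2, 4, 7}  B3 = {3, 4, 7}  B4 = {3, 5, 7}  B5 = {5, 7, 8}  B6 = {6, 7, 8}
Tree: B1–B2, B2–B3, B3–B4, B4–B5, B5–B6
Each bag holds 3 vertices, so the decomposition has width 2, which upper-bounds the treewidth. Since 7–1–2–4–3–5–8–6–7 is a cycle in G, G is not acyclic. Forests are exactly the graphs of treewidth ≤ 1, so tw(G) ≥ 2. Therefore the treewidth is 2.

2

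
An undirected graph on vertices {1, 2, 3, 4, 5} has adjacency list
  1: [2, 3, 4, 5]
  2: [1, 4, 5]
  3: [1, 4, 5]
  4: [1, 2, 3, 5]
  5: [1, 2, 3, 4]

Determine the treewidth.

3

A width-3 tree decomposition is:
Bags: B1 = {1, 2, 4, 5}  B2 = {1, 3, 4, 5}
Tree: B1–B2
The largest bag has 4 vertices, giving width 3; this decomposition certifies tw(G) ≤ 3. Conversely, {1, 2, 4, 5} is a clique of size 4, and the vertices of any clique must share a bag in every tree decomposition; so some bag has ≥ 4 vertices and tw(G) ≥ 3. Hence tw(G) = 3 exactly.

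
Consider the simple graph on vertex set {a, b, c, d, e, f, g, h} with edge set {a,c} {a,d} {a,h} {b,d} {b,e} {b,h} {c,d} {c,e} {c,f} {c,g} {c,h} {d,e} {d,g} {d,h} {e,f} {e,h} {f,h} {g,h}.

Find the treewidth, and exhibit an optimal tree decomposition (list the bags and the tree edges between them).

Treewidth 3.
Bags: B1 = {c, d, g, h}  B2 = {c, d, e, h}  B3 = {b, d, e, h}  B4 = {c, e, f, h}  B5 = {a, c, d, h}
Tree: B1–B2, B2–B3, B2–B4, B1–B5

Every bag has size at most 4, so the width is 4 − 1 = 3 and tw(G) ≤ 3. Conversely, {c, d, g, h} is a clique of size 4, and the vertices of any clique must share a bag in every tree decomposition; so some bag has ≥ 4 vertices and tw(G) ≥ 3. The upper and lower bounds meet at 3, so that is the treewidth.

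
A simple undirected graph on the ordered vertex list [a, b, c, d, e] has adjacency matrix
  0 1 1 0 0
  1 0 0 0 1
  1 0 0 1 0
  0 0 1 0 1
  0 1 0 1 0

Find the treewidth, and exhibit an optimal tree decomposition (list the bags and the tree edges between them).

Treewidth 2.
One such decomposition:
Bags: B1 = {c, d, e}  B2 = {b, c, e}  B3 = {a, b, c}
Tree: B1–B2, B2–B3

Each bag holds 3 vertices, so the decomposition has width 2, which upper-bounds the treewidth. For the lower bound, G contains the cycle c–d–e–b–a–c, so G is not a forest; only forests have treewidth ≤ 1, hence tw(G) ≥ 2. The upper and lower bounds meet at 2, so that is the treewidth.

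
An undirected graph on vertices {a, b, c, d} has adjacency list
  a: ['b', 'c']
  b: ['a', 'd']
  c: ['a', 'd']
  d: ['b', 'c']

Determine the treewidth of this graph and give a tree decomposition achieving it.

Treewidth 2.
One optimal decomposition is:
Bags: B1 = {a, b, c}  B2 = {b, c, d}
Tree: B1–B2

Every bag has size at most 3, so the width is 3 − 1 = 2 and tw(G) ≤ 2. The edges c–a–b–d–c form a cycle, so G is not a tree and its treewidth is at least 2. Hence tw(G) = 2 exactly.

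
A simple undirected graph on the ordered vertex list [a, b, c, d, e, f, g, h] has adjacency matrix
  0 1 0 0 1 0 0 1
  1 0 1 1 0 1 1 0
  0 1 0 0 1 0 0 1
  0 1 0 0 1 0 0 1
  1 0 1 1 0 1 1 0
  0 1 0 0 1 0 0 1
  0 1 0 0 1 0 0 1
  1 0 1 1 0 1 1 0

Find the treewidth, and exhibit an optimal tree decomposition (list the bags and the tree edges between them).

Treewidth 3.
Bags: B1 = {b, e, g, h}  B2 = {b, e, f, h}  B3 = {a, b, e, h}  B4 = {b, d, e, h}  B5 = {b, c, e, h}
Tree: B1–B2, B2–B3, B3–B4, B4–B5

Each bag holds 4 vertices, so the decomposition has width 3, which upper-bounds the treewidth. For the lower bound: the 4 vertex sets {b,g}, {e,f}, {h}, {a} are disjoint, each induces a connected subgraph, and every pair is joined by at least one edge of G. Contracting each set to a single vertex therefore yields K_{4} as a minor, and since treewidth is minor-monotone, tw(G) ≥ tw(K_{4}) = 3. Combining the bounds, tw(G) = 3.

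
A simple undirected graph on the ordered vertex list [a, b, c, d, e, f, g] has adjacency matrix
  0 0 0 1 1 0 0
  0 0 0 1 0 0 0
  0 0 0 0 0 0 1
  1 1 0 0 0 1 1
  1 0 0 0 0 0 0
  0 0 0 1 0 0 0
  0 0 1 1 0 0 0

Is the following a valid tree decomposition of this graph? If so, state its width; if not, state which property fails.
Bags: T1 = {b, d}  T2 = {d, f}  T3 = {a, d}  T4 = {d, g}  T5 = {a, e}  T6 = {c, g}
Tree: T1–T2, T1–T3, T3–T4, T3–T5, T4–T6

Vertex coverage: the bags together contain {a, b, c, d, e, f, g}, the full vertex set. Edge coverage: each edge of G has both endpoints in at least one bag. Running intersection: for every vertex, the bags containing it form a connected subtree. All three properties hold, so this is a valid tree decomposition of width max|bag| − 1 = 1, and hence tw(G) ≤ 1.

Yes; width 1.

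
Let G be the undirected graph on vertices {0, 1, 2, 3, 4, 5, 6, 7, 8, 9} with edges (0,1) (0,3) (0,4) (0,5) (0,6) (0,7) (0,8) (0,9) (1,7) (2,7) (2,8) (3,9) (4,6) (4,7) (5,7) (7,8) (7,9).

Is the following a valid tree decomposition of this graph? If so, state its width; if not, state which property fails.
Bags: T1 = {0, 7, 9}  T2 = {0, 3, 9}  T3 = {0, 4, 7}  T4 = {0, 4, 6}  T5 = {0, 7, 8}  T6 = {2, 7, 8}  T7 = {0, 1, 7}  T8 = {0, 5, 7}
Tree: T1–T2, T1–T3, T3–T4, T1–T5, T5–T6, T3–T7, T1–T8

Every vertex of G appears in some bag (union = {0, 1, 2, 3, 4, 5, 6, 7, 8, 9}); every edge is covered by a bag; and for each vertex v the set of bags containing v is connected in the bag tree. The decomposition is therefore valid. The largest bag has 3 vertices, so the width is 2.

Yes; width 2.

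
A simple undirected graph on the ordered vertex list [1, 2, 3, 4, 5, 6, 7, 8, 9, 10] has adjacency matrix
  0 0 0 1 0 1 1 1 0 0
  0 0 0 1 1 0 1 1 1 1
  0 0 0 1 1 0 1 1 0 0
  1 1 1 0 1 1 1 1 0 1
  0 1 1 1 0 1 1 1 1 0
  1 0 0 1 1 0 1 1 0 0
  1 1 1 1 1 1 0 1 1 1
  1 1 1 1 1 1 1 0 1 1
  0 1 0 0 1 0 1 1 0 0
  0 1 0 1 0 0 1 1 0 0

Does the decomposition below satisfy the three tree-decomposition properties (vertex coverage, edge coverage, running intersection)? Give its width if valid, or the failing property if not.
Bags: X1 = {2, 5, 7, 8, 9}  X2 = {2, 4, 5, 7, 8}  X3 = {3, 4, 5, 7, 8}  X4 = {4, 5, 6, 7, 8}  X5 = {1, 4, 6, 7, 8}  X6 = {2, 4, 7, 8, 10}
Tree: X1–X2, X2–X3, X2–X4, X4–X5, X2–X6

Yes; width 4.

Vertex coverage: the bags together contain {1, 2, 3, 4, 5, 6, 7, 8, 9, 10}, the full vertex set. Edge coverage: each edge of G has both endpoints in at least one bag. Running intersection: for every vertex, the bags containing it form a connected subtree. All three properties hold, so this is a valid tree decomposition of width max|bag| − 1 = 4, and hence tw(G) ≤ 4.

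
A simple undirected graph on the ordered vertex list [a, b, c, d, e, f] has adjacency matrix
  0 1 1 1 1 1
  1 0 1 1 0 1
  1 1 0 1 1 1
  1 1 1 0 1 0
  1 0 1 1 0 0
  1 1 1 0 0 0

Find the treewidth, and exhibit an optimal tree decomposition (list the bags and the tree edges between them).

Every bag has size at most 4, so the width is 4 − 1 = 3 and tw(G) ≤ 3. Conversely, {a, c, d, e} is a clique of size 4, and the vertices of any clique must share a bag in every tree decomposition; so some bag has ≥ 4 vertices and tw(G) ≥ 3. Combining the bounds, tw(G) = 3.

Treewidth 3.
Bags: B1 = {a, b, c, d}  B2 = {a, c, d, e}  B3 = {a, b, c, f}
Tree: B1–B2, B1–B3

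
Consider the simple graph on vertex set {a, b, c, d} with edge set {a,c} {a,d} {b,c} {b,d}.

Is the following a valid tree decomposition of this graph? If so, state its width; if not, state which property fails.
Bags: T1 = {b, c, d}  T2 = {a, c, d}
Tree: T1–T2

Yes; width 2.

Checking the three conditions: (i) the bags cover all of {a, b, c, d}; (ii) for each edge, some bag contains both endpoints; (iii) the bags containing any fixed vertex form a subtree. All hold, so the decomposition is valid with width 3 − 1 = 2.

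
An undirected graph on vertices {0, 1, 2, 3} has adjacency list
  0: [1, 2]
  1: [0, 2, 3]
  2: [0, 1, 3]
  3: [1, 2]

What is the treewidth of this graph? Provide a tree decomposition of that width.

Treewidth 2.
Bags: B1 = {0, 1, 2}  B2 = {1, 2, 3}
Tree: B1–B2

Each bag holds 3 vertices, so the decomposition has width 2, which upper-bounds the treewidth. Conversely, {0, 1, 2} is a clique of size 3, and the vertices of any clique must share a bag in every tree decomposition; so some bag has ≥ 3 vertices and tw(G) ≥ 2. Therefore the treewidth is 2.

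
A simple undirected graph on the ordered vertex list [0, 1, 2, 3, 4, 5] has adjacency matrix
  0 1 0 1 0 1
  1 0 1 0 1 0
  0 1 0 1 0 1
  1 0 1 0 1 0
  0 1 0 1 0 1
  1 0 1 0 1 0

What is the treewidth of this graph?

A width-3 tree decomposition is:
Bags: B1 = {0, 2, 3, 4}  B2 = {0, 1, 2, 4}  B3 = {0, 2, 4, 5}
Tree: B1–B2, B2–B3
The largest bag has 4 vertices, giving width 3; this decomposition certifies tw(G) ≤ 3. For the lower bound: the 4 vertex sets {0,3}, {1,4}, {2}, {5} are disjoint, each induces a connected subgraph, and every pair is joined by at least one edge of G. Contracting each set to a single vertex therefore yields K_{4} as a minor, and since treewidth is minor-monotone, tw(G) ≥ tw(K_{4}) = 3. Therefore the treewidth is 3.

3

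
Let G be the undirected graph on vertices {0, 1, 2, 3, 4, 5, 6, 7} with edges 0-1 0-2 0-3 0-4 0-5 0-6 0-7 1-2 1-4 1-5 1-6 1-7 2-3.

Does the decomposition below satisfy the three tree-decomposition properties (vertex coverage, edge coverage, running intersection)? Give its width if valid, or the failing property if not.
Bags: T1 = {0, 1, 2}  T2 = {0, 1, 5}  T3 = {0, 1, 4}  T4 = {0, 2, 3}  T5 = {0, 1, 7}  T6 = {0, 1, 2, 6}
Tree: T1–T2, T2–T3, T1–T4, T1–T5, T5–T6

A tree decomposition must satisfy three properties: every vertex lies in some bag; for every edge, both endpoints lie together in some bag; and for every vertex, the bags containing it form a connected subtree. Here bags containing vertex 2 are not connected in the tree, so the decomposition is invalid.

No — bags containing vertex 2 are not connected in the tree.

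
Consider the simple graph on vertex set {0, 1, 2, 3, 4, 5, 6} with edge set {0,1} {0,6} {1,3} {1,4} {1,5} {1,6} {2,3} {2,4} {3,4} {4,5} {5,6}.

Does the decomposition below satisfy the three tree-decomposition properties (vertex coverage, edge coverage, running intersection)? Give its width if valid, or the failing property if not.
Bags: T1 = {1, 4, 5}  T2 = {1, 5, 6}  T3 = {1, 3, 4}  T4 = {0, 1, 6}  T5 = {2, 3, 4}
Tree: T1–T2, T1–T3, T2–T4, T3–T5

Yes; width 2.

Vertex coverage: the bags together contain {0, 1, 2, 3, 4, 5, 6}, the full vertex set. Edge coverage: each edge of G has both endpoints in at least one bag. Running intersection: for every vertex, the bags containing it form a connected subtree. All three properties hold, so this is a valid tree decomposition of width max|bag| − 1 = 2, and hence tw(G) ≤ 2.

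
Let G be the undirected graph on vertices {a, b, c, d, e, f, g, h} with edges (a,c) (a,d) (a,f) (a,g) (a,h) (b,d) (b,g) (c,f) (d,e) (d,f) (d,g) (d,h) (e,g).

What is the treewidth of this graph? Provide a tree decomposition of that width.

Treewidth 2.
One optimal decomposition is:
Bags: B1 = {a, d, f}  B2 = {a, d, g}  B3 = {a, d, h}  B4 = {a, c, f}  B5 = {b, d, g}  B6 = {d, e, g}
Tree: B1–B2, B2–B3, B1–B4, B2–B5, B2–B6

Each bag holds 3 vertices, so the decomposition has width 2, which upper-bounds the treewidth. On the other hand G contains the 3-clique {d, e, g}. A clique must lie in a single bag of any decomposition, so no decomposition can have width below 2. Combining the bounds, tw(G) = 2.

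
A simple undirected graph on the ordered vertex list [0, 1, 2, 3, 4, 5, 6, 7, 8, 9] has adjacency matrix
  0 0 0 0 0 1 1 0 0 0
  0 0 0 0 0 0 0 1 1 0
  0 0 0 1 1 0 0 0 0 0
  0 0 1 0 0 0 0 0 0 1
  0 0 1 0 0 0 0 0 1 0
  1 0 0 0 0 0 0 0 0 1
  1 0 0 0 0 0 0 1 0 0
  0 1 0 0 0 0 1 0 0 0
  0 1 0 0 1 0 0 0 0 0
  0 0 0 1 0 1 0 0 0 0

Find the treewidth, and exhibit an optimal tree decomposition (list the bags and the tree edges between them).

Every bag has size at most 3, so the width is 3 − 1 = 2 and tw(G) ≤ 2. Since 9–3–2–4–8–1–7–6–0–5–9 is a cycle in G, G is not acyclic. Forests are exactly the graphs of treewidth ≤ 1, so tw(G) ≥ 2. Therefore the treewidth is 2.

Treewidth 2.
Bags: B1 = {2, 3, 9}  B2 = {2, 4, 9}  B3 = {4, 8, 9}  B4 = {1, 8, 9}  B5 = {1, 7, 9}  B6 = {6, 7, 9}  B7 = {0, 6, 9}  B8 = {0, 5, 9}
Tree: B1–B2, B2–B3, B3–B4, B4–B5, B5–B6, B6–B7, B7–B8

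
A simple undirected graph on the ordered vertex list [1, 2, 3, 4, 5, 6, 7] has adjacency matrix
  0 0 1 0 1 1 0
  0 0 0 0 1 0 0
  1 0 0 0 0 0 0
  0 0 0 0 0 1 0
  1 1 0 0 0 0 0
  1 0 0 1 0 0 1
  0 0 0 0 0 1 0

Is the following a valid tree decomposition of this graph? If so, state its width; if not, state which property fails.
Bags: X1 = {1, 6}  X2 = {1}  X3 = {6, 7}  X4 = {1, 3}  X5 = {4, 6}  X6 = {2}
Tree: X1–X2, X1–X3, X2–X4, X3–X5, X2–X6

A tree decomposition must satisfy three properties: every vertex lies in some bag; for every edge, both endpoints lie together in some bag; and for every vertex, the bags containing it form a connected subtree. Here vertex 5 appears in no bag, so the decomposition is invalid.

No — vertex 5 appears in no bag.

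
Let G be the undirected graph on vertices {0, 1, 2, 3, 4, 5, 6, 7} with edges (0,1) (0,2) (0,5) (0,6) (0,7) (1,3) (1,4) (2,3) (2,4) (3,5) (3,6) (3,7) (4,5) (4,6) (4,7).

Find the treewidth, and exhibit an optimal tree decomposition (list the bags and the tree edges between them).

The largest bag has 4 vertices, giving width 3; this decomposition certifies tw(G) ≤ 3. For the lower bound: the 4 vertex sets {3,7}, {0,5}, {4}, {1} are disjoint, each induces a connected subgraph, and every pair is joined by at least one edge of G. Contracting each set to a single vertex therefore yields K_{4} as a minor, and since treewidth is minor-monotone, tw(G) ≥ tw(K_{4}) = 3. The upper and lower bounds meet at 3, so that is the treewidth.

Treewidth 3.
Bags: B1 = {0, 3, 4, 7}  B2 = {0, 3, 4, 5}  B3 = {0, 1, 3, 4}  B4 = {0, 3, 4, 6}  B5 = {0, 2, 3, 4}
Tree: B1–B2, B2–B3, B3–B4, B4–B5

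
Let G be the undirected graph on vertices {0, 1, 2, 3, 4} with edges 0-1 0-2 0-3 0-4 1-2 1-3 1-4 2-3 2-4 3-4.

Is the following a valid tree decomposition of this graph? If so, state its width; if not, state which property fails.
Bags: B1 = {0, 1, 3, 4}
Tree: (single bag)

No — vertex 2 appears in no bag.

A tree decomposition must satisfy three properties: every vertex lies in some bag; for every edge, both endpoints lie together in some bag; and for every vertex, the bags containing it form a connected subtree. Here vertex 2 appears in no bag, so the decomposition is invalid.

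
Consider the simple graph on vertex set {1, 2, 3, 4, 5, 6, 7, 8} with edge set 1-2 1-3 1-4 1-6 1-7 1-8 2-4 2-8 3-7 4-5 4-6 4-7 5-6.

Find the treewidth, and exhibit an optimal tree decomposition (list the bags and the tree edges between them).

Treewidth 2.
One such decomposition:
Bags: B1 = {1, 3, 7}  B2 = {1, 4, 7}  B3 = {1, 2, 4}  B4 = {1, 4, 6}  B5 = {1, 2, 8}  B6 = {4, 5, 6}
Tree: B1–B2, B2–B3, B3–B4, B3–B5, B4–B6

Each bag holds 3 vertices, so the decomposition has width 2, which upper-bounds the treewidth. On the other hand G contains the 3-clique {1, 2, 8}. A clique must lie in a single bag of any decomposition, so no decomposition can have width below 2. Hence tw(G) = 2 exactly.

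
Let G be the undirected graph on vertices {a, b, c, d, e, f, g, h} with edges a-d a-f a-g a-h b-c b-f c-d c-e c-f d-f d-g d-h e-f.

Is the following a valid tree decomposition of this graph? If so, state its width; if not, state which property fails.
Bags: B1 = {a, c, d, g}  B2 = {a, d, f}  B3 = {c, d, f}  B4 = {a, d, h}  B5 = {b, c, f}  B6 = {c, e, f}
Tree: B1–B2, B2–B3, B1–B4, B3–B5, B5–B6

A tree decomposition must satisfy three properties: every vertex lies in some bag; for every edge, both endpoints lie together in some bag; and for every vertex, the bags containing it form a connected subtree. Here bags containing vertex c are not connected in the tree, so the decomposition is invalid.

No — bags containing vertex c are not connected in the tree.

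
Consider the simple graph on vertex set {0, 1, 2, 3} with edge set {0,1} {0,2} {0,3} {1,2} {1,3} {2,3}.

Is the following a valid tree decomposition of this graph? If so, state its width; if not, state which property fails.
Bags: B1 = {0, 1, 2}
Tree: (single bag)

No — vertex 3 appears in no bag.

A tree decomposition must satisfy three properties: every vertex lies in some bag; for every edge, both endpoints lie together in some bag; and for every vertex, the bags containing it form a connected subtree. Here vertex 3 appears in no bag, so the decomposition is invalid.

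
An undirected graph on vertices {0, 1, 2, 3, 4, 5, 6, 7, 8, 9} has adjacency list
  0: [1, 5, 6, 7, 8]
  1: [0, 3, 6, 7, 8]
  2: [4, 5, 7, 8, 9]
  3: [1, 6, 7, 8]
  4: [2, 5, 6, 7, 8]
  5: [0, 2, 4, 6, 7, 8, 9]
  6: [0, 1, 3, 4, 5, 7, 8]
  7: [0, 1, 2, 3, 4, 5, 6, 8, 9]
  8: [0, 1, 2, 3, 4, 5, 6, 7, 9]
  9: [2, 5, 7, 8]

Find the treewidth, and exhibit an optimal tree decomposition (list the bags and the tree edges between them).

The largest bag has 5 vertices, giving width 4; this decomposition certifies tw(G) ≤ 4. On the other hand G contains the 5-clique {0, 1, 6, 7, 8}. A clique must lie in a single bag of any decomposition, so no decomposition can have width below 4. Hence tw(G) = 4 exactly.

Treewidth 4.
One optimal decomposition is:
Bags: B1 = {2, 4, 5, 7, 8}  B2 = {4, 5, 6, 7, 8}  B3 = {0, 5, 6, 7, 8}  B4 = {0, 1, 6, 7, 8}  B5 = {2, 5, 7, 8, 9}  B6 = {1, 3, 6, 7, 8}
Tree: B1–B2, B2–B3, B3–B4, B1–B5, B4–B6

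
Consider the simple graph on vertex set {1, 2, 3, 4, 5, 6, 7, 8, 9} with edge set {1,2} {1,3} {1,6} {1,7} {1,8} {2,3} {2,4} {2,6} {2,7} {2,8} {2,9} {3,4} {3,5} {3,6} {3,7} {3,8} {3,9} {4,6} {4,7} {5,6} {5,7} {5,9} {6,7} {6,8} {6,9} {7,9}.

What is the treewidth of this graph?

4

A width-4 tree decomposition is:
Bags: B1 = {1, 2, 3, 6, 8}  B2 = {1, 2, 3, 6, 7}  B3 = {2, 3, 4, 6, 7}  B4 = {2, 3, 6, 7, 9}  B5 = {3, 5, 6, 7, 9}
Tree: B1–B2, B2–B3, B3–B4, B4–B5
The largest bag has 5 vertices, giving width 4; this decomposition certifies tw(G) ≤ 4. For the lower bound, the 5 vertices {1, 2, 3, 6, 8} are pairwise adjacent, and any tree decomposition puts a clique entirely inside one bag — forcing width ≥ 4. Combining the bounds, tw(G) = 4.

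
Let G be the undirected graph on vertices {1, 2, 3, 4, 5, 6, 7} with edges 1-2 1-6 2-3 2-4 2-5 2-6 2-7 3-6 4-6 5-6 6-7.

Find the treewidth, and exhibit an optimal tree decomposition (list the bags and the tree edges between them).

Treewidth 2.
Bags: B1 = {2, 3, 6}  B2 = {2, 4, 6}  B3 = {2, 5, 6}  B4 = {1, 2, 6}  B5 = {2, 6, 7}
Tree: B1–B2, B1–B3, B3–B4, B1–B5

Each bag holds 3 vertices, so the decomposition has width 2, which upper-bounds the treewidth. For the lower bound, the 3 vertices {1, 2, 6} are pairwise adjacent, and any tree decomposition puts a clique entirely inside one bag — forcing width ≥ 2. Therefore the treewidth is 2.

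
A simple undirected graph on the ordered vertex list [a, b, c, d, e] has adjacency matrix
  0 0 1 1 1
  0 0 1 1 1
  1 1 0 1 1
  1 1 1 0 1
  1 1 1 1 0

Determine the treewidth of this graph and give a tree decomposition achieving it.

Treewidth 3.
One such decomposition:
Bags: B1 = {a, c, d, e}  B2 = {b, c, d, e}
Tree: B1–B2

Every bag has size at most 4, so the width is 4 − 1 = 3 and tw(G) ≤ 3. For the lower bound, the 4 vertices {a, c, d, e} are pairwise adjacent, and any tree decomposition puts a clique entirely inside one bag — forcing width ≥ 3. Therefore the treewidth is 3.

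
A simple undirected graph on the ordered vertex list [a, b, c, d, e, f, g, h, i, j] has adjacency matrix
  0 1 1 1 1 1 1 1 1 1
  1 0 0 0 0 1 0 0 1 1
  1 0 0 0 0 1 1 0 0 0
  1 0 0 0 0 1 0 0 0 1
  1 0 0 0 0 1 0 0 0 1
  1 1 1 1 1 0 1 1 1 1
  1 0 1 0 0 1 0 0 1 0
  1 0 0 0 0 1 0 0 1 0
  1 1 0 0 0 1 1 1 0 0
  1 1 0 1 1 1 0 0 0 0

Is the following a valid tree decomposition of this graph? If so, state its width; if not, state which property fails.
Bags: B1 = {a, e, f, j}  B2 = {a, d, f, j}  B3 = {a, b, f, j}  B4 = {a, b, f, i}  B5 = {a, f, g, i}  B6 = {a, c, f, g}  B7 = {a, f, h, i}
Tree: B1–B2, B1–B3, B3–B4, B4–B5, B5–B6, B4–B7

Vertex coverage: the bags together contain {a, b, c, d, e, f, g, h, i, j}, the full vertex set. Edge coverage: each edge of G has both endpoints in at least one bag. Running intersection: for every vertex, the bags containing it form a connected subtree. All three properties hold, so this is a valid tree decomposition of width max|bag| − 1 = 3, and hence tw(G) ≤ 3.

Yes; width 3.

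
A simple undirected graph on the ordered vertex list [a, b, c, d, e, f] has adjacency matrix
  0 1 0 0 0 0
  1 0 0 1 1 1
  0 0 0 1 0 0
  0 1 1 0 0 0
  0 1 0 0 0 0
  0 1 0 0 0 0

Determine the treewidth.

A width-1 tree decomposition is:
Bags: B1 = {b, d}  B2 = {a, b}  B3 = {b, e}  B4 = {c, d}  B5 = {b, f}
Tree: B1–B2, B1–B3, B1–B4, B2–B5
The largest bag has 2 vertices, giving width 1; this decomposition certifies tw(G) ≤ 1. Since G has at least one edge (e.g. b–d), it is not an edgeless graph, so tw(G) ≥ 1. The upper and lower bounds meet at 1, so that is the treewidth.

1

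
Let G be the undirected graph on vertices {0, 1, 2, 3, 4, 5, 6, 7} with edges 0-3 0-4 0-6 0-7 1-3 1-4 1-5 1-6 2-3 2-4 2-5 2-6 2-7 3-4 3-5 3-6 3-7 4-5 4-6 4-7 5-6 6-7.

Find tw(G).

A width-4 tree decomposition is:
Bags: B1 = {1, 3, 4, 5, 6}  B2 = {2, 3, 4, 5, 6}  B3 = {2, 3, 4, 6, 7}  B4 = {0, 3, 4, 6, 7}
Tree: B1–B2, B2–B3, B3–B4
Every bag has size at most 5, so the width is 5 − 1 = 4 and tw(G) ≤ 4. On the other hand G contains the 5-clique {0, 3, 4, 6, 7}. A clique must lie in a single bag of any decomposition, so no decomposition can have width below 4. Combining the bounds, tw(G) = 4.

4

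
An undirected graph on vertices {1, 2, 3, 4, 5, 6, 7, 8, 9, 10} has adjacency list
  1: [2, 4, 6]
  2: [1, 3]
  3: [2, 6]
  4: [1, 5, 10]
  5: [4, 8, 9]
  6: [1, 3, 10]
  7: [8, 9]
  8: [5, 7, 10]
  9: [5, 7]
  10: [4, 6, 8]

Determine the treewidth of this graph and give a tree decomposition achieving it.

Every bag has size at most 3, so the width is 3 − 1 = 2 and tw(G) ≤ 2. For the lower bound, G contains the cycle 7–9–5–8–7, so G is not a forest; only forests have treewidth ≤ 1, hence tw(G) ≥ 2. The upper and lower bounds meet at 2, so that is the treewidth.

Treewidth 2.
One such decomposition:
Bags: B1 = {7, 8, 9}  B2 = {5, 8, 9}  B3 = {5, 8, 10}  B4 = {4, 5, 10}  B5 = {4, 6, 10}  B6 = {1, 4, 6}  B7 = {1, 3, 6}  B8 = {1, 2, 3}
Tree: B1–B2, B2–B3, B3–B4, B4–B5, B5–B6, B6–B7, B7–B8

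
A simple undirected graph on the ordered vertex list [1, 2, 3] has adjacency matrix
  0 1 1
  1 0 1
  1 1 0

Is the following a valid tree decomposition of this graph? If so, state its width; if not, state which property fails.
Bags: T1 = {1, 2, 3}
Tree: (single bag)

Checking the three conditions: (i) the bags cover all of {1, 2, 3}; (ii) for each edge, some bag contains both endpoints; (iii) the bags containing any fixed vertex form a subtree. All hold, so the decomposition is valid with width 3 − 1 = 2.

Yes; width 2.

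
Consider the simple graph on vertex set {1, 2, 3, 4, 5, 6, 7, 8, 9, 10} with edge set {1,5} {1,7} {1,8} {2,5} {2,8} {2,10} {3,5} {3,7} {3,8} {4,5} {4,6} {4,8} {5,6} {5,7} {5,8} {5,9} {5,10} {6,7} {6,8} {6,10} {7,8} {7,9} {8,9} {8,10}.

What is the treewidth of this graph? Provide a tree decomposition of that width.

Treewidth 3.
One optimal decomposition is:
Bags: B1 = {5, 6, 7, 8}  B2 = {3, 5, 7, 8}  B3 = {5, 7, 8, 9}  B4 = {1, 5, 7, 8}  B5 = {4, 5, 6, 8}  B6 = {5, 6, 8, 10}  B7 = {2, 5, 8, 10}
Tree: B1–B2, B2–B3, B1–B4, B1–B5, B1–B6, B6–B7

Every bag has size at most 4, so the width is 4 − 1 = 3 and tw(G) ≤ 3. On the other hand G contains the 4-clique {2, 5, 8, 10}. A clique must lie in a single bag of any decomposition, so no decomposition can have width below 3. Therefore the treewidth is 3.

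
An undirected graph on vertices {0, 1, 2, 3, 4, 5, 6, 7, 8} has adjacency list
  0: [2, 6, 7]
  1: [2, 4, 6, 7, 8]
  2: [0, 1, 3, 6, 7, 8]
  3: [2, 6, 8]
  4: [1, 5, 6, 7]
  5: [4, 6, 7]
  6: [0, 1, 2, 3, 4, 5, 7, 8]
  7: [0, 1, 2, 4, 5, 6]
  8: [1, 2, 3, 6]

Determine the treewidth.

A width-3 tree decomposition is:
Bags: B1 = {1, 2, 6, 8}  B2 = {1, 2, 6, 7}  B3 = {0, 2, 6, 7}  B4 = {2, 3, 6, 8}  B5 = {1, 4, 6, 7}  B6 = {4, 5, 6, 7}
Tree: B1–B2, B2–B3, B1–B4, B2–B5, B5–B6
Every bag has size at most 4, so the width is 4 − 1 = 3 and tw(G) ≤ 3. Conversely, {0, 2, 6, 7} is a clique of size 4, and the vertices of any clique must share a bag in every tree decomposition; so some bag has ≥ 4 vertices and tw(G) ≥ 3. Hence tw(G) = 3 exactly.

3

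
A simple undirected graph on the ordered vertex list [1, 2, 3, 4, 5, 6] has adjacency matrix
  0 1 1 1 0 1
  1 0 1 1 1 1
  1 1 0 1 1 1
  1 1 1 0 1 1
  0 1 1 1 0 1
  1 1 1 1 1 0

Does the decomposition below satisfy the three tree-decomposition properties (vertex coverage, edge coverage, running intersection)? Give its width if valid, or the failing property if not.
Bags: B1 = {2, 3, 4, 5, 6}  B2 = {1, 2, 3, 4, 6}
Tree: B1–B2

Vertex coverage: the bags together contain {1, 2, 3, 4, 5, 6}, the full vertex set. Edge coverage: each edge of G has both endpoints in at least one bag. Running intersection: for every vertex, the bags containing it form a connected subtree. All three properties hold, so this is a valid tree decomposition of width max|bag| − 1 = 4, and hence tw(G) ≤ 4.

Yes; width 4.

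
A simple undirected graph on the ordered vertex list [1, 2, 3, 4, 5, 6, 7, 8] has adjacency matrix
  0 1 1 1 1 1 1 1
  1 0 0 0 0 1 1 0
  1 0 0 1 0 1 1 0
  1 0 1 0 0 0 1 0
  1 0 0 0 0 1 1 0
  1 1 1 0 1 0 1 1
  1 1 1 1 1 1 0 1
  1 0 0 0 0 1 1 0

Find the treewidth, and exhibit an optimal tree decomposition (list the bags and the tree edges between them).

Treewidth 3.
One such decomposition:
Bags: B1 = {1, 6, 7, 8}  B2 = {1, 3, 6, 7}  B3 = {1, 5, 6, 7}  B4 = {1, 3, 4, 7}  B5 = {1, 2, 6, 7}
Tree: B1–B2, B2–B3, B2–B4, B1–B5

Every bag has size at most 4, so the width is 4 − 1 = 3 and tw(G) ≤ 3. For the lower bound, the 4 vertices {1, 3, 4, 7} are pairwise adjacent, and any tree decomposition puts a clique entirely inside one bag — forcing width ≥ 3. The upper and lower bounds meet at 3, so that is the treewidth.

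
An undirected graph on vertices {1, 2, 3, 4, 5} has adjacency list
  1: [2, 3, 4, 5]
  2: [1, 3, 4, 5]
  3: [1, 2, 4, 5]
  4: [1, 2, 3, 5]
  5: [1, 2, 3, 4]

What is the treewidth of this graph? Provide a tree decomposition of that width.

With just one bag of size 5, the width is 5 − 1 = 4, so tw(G) ≤ 4. Conversely, {1, 2, 3, 4, 5} is a clique of size 5, and the vertices of any clique must share a bag in every tree decomposition; so some bag has ≥ 5 vertices and tw(G) ≥ 4. Therefore the treewidth is 4.

Treewidth 4.
One such decomposition:
Bags: B1 = {1, 2, 3, 4, 5}
Tree: (single bag)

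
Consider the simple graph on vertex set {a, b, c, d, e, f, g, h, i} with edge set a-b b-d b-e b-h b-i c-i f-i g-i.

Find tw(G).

1

A width-1 tree decomposition is:
Bags: B1 = {b, i}  B2 = {f, i}  B3 = {g, i}  B4 = {b, e}  B5 = {a, b}  B6 = {c, i}  B7 = {b, d}  B8 = {b, h}
Tree: B1–B2, B2–B3, B1–B4, B4–B5, B2–B6, B4–B7, B4–B8
Every bag has size at most 2, so the width is 2 − 1 = 1 and tw(G) ≤ 1. Since G has at least one edge (e.g. i–b), it is not an edgeless graph, so tw(G) ≥ 1. The upper and lower bounds meet at 1, so that is the treewidth.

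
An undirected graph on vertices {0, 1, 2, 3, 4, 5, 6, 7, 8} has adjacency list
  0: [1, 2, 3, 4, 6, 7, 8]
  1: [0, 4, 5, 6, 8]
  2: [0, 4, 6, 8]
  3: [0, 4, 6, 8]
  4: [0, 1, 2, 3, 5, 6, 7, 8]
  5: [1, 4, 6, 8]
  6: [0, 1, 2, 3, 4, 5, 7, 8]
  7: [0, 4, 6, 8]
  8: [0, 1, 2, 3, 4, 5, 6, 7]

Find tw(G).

4

A width-4 tree decomposition is:
Bags: B1 = {0, 2, 4, 6, 8}  B2 = {0, 3, 4, 6, 8}  B3 = {0, 1, 4, 6, 8}  B4 = {0, 4, 6, 7, 8}  B5 = {1, 4, 5, 6, 8}
Tree: B1–B2, B2–B3, B2–B4, B3–B5
The largest bag has 5 vertices, giving width 4; this decomposition certifies tw(G) ≤ 4. Conversely, {0, 1, 4, 6, 8} is a clique of size 5, and the vertices of any clique must share a bag in every tree decomposition; so some bag has ≥ 5 vertices and tw(G) ≥ 4. Hence tw(G) = 4 exactly.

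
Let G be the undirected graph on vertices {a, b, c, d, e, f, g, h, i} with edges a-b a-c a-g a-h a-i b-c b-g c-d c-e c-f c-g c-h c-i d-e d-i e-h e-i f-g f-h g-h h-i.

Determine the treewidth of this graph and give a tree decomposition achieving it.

Treewidth 3.
Bags: B1 = {a, c, g, h}  B2 = {a, c, h, i}  B3 = {c, f, g, h}  B4 = {a, b, c, g}  B5 = {c, e, h, i}  B6 = {c, d, e, i}
Tree: B1–B2, B1–B3, B1–B4, B2–B5, B5–B6

Every bag has size at most 4, so the width is 4 − 1 = 3 and tw(G) ≤ 3. For the lower bound, the 4 vertices {c, d, e, i} are pairwise adjacent, and any tree decomposition puts a clique entirely inside one bag — forcing width ≥ 3. The upper and lower bounds meet at 3, so that is the treewidth.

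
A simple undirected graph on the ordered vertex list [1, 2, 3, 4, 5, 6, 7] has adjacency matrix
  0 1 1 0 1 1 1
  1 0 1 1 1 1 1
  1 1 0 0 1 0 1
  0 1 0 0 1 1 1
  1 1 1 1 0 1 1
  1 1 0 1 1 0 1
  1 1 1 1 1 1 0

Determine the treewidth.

A width-4 tree decomposition is:
Bags: B1 = {2, 4, 5, 6, 7}  B2 = {1, 2, 5, 6, 7}  B3 = {1, 2, 3, 5, 7}
Tree: B1–B2, B2–B3
Each bag holds 5 vertices, so the decomposition has width 4, which upper-bounds the treewidth. On the other hand G contains the 5-clique {1, 2, 3, 5, 7}. A clique must lie in a single bag of any decomposition, so no decomposition can have width below 4. Therefore the treewidth is 4.

4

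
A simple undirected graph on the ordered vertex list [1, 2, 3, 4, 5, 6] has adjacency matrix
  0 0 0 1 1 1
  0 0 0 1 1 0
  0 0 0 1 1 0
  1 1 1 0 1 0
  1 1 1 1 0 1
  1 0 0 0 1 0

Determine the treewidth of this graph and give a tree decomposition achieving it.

Each bag holds 3 vertices, so the decomposition has width 2, which upper-bounds the treewidth. Conversely, {1, 4, 5} is a clique of size 3, and the vertices of any clique must share a bag in every tree decomposition; so some bag has ≥ 3 vertices and tw(G) ≥ 2. Therefore the treewidth is 2.

Treewidth 2.
One such decomposition:
Bags: B1 = {1, 5, 6}  B2 = {1, 4, 5}  B3 = {2, 4, 5}  B4 = {3, 4, 5}
Tree: B1–B2, B2–B3, B2–B4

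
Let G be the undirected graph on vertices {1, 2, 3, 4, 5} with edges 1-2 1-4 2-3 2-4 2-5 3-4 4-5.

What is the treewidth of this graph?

2

A width-2 tree decomposition is:
Bags: B1 = {1, 2, 4}  B2 = {2, 3, 4}  B3 = {2, 4, 5}
Tree: B1–B2, B1–B3
The largest bag has 3 vertices, giving width 2; this decomposition certifies tw(G) ≤ 2. Conversely, {1, 2, 4} is a clique of size 3, and the vertices of any clique must share a bag in every tree decomposition; so some bag has ≥ 3 vertices and tw(G) ≥ 2. Combining the bounds, tw(G) = 2.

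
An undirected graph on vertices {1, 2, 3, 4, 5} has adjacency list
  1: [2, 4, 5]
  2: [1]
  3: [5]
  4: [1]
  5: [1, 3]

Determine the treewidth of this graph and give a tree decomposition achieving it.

The largest bag has 2 vertices, giving width 1; this decomposition certifies tw(G) ≤ 1. Since G has at least one edge (e.g. 1–5), it is not an edgeless graph, so tw(G) ≥ 1. Therefore the treewidth is 1.

Treewidth 1.
Bags: B1 = {1, 5}  B2 = {1, 2}  B3 = {3, 5}  B4 = {1, 4}
Tree: B1–B2, B1–B3, B1–B4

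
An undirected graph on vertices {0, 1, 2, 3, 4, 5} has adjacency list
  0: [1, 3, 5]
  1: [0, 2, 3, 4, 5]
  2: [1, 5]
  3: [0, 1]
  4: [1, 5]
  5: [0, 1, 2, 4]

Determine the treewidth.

2

A width-2 tree decomposition is:
Bags: B1 = {1, 4, 5}  B2 = {0, 1, 5}  B3 = {1, 2, 5}  B4 = {0, 1, 3}
Tree: B1–B2, B2–B3, B2–B4
Every bag has size at most 3, so the width is 3 − 1 = 2 and tw(G) ≤ 2. For the lower bound, the 3 vertices {0, 1, 3} are pairwise adjacent, and any tree decomposition puts a clique entirely inside one bag — forcing width ≥ 2. The upper and lower bounds meet at 2, so that is the treewidth.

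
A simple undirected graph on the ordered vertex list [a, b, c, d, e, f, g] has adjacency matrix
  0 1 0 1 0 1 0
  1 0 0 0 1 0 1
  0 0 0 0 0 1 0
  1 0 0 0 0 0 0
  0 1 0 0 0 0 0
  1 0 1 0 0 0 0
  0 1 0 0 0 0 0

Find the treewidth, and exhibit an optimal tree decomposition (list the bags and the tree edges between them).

The largest bag has 2 vertices, giving width 1; this decomposition certifies tw(G) ≤ 1. G has an edge, so its treewidth is at least 1. Hence tw(G) = 1 exactly.

Treewidth 1.
One such decomposition:
Bags: B1 = {a, d}  B2 = {a, b}  B3 = {a, f}  B4 = {b, e}  B5 = {c, f}  B6 = {b, g}
Tree: B1–B2, B2–B3, B2–B4, B3–B5, B2–B6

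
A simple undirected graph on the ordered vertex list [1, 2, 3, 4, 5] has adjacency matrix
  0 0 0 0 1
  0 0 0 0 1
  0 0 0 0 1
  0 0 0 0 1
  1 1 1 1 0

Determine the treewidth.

1

A width-1 tree decomposition is:
Bags: B1 = {2, 5}  B2 = {1, 5}  B3 = {4, 5}  B4 = {3, 5}
Tree: B1–B2, B1–B3, B3–B4
Each bag holds 2 vertices, so the decomposition has width 1, which upper-bounds the treewidth. Since G has at least one edge (e.g. 2–5), it is not an edgeless graph, so tw(G) ≥ 1. Hence tw(G) = 1 exactly.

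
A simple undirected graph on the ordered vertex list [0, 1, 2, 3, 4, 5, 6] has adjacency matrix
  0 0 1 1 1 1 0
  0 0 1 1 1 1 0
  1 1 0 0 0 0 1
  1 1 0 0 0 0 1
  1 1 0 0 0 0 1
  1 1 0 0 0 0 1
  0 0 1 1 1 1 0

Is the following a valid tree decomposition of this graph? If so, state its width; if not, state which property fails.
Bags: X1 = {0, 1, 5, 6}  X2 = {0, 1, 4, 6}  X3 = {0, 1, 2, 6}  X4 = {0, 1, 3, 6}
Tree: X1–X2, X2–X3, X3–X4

Checking the three conditions: (i) the bags cover all of {0, 1, 2, 3, 4, 5, 6}; (ii) for each edge, some bag contains both endpoints; (iii) the bags containing any fixed vertex form a subtree. All hold, so the decomposition is valid with width 4 − 1 = 3.

Yes; width 3.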